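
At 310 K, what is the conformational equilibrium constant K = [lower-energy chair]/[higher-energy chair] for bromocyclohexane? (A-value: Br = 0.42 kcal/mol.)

K ≈ 1.98

One chair has the bromo group axial (E = 0.42 kcal/mol) and the other has it equatorial (E = 0).
ΔG = 0.42 kcal/mol between the two chairs.
K = exp(ΔG/RT) with R = 1.987×10⁻³ kcal mol⁻¹ K⁻¹ and T = 310 K gives K ≈ 1.98.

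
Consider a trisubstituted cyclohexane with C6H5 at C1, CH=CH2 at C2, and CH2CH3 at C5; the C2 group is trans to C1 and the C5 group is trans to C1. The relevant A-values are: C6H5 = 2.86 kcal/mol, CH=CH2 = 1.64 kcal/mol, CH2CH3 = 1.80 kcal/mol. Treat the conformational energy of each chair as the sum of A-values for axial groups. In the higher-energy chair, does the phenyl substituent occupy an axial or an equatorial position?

axial

Chair I (phenyl axial, vinyl axial, ethyl equatorial): E = 4.50 kcal/mol.
Chair II (phenyl equatorial, vinyl equatorial, ethyl axial): E = 1.80 kcal/mol.
Chair I is the less stable (higher-energy) conformer, and in that chair the phenyl group is axial.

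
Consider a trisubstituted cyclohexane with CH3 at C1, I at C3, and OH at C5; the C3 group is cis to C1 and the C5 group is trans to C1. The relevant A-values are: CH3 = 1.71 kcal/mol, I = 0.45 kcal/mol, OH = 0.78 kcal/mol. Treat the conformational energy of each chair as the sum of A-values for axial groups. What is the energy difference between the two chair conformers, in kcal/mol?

1.38 kcal/mol

Chair I (methyl axial, iodo axial, hydroxyl equatorial): E = 2.16 kcal/mol.
Chair II (methyl equatorial, iodo equatorial, hydroxyl axial): E = 0.78 kcal/mol.
ΔE = 2.16 − 0.78 = 1.38 kcal/mol; chair II is more stable.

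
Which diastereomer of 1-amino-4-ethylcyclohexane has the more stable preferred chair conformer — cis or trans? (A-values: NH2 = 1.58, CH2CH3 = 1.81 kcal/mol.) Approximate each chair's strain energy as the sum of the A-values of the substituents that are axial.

trans

At 1,4 positions (parity opposite): cis → (a,e or e,a); trans → (e,e or a,a).
Best chair for cis: E = 1.58 kcal/mol; best chair for trans: E = 0.00 kcal/mol.
The trans isomer is lower by 1.58 kcal/mol.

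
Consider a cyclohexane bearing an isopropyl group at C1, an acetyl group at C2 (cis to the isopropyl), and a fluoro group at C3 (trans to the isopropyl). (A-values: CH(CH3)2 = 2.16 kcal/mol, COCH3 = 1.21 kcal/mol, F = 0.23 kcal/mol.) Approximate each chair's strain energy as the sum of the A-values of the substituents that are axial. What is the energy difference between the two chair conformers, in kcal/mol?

Chair I (isopropyl axial, acetyl equatorial, fluoro equatorial): E = 2.16 kcal/mol.
Chair II (isopropyl equatorial, acetyl axial, fluoro axial): E = 1.44 kcal/mol.
ΔE = 2.16 − 1.44 = 0.72 kcal/mol; chair II is more stable.

0.72 kcal/mol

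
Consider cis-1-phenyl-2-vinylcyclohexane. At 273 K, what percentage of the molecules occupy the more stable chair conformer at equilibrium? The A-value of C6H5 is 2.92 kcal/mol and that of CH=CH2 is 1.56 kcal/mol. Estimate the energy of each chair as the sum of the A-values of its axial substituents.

92.5%

C1 and C2 have opposite parity, so for the cis isomer the two substituents are one axial and one equatorial in each chair.
Chair I (phenyl axial, vinyl equatorial): E = 2.92 kcal/mol; chair II (phenyl equatorial, vinyl axial): E = 1.56 kcal/mol.
ΔG = 1.36 kcal/mol between the two chairs.
K = exp(ΔG/RT) with R = 1.987×10⁻³ kcal mol⁻¹ K⁻¹ and T = 273 K gives K ≈ 12.3.
Fraction in the lower-energy chair = K/(K+1) = 92.5%.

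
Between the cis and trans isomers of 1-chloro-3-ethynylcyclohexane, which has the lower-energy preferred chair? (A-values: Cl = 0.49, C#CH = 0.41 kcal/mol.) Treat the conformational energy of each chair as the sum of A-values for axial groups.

cis

At 1,3 positions (parity same): cis → (e,e or a,a); trans → (a,e or e,a).
Best chair for cis: E = 0.00 kcal/mol; best chair for trans: E = 0.41 kcal/mol.
The cis isomer is lower by 0.41 kcal/mol.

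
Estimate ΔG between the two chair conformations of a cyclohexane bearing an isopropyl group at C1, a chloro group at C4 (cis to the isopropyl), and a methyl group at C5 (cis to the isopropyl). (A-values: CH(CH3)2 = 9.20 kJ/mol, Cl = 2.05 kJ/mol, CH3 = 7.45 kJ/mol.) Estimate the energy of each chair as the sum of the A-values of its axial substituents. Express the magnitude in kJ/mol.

Chair I (isopropyl axial, chloro equatorial, methyl axial): E = 16.65 kJ/mol.
Chair II (isopropyl equatorial, chloro axial, methyl equatorial): E = 2.05 kJ/mol.
ΔE = 16.65 − 2.05 = 14.60 kJ/mol; chair II is more stable.

14.60 kJ/mol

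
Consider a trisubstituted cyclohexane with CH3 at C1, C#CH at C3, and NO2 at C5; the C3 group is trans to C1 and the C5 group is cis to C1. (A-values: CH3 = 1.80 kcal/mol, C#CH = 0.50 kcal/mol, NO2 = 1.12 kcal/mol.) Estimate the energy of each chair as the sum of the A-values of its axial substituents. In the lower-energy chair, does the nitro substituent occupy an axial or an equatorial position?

Chair I (methyl axial, ethynyl equatorial, nitro axial): E = 2.92 kcal/mol.
Chair II (methyl equatorial, ethynyl axial, nitro equatorial): E = 0.50 kcal/mol.
Chair II is the more stable (lower-energy) conformer, and in that chair the nitro group is equatorial.

equatorial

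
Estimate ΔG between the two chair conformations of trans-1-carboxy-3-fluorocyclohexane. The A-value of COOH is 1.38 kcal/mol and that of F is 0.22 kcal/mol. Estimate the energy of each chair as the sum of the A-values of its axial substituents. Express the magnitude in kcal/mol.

C1 and C3 have the same parity, so for the trans isomer the two substituents are one axial and one equatorial in each chair.
Chair I (carboxyl axial, fluoro equatorial): E = 1.38 kcal/mol.
Chair II (carboxyl equatorial, fluoro axial): E = 0.22 kcal/mol.
ΔE = 1.38 − 0.22 = 1.16 kcal/mol; chair II is more stable.

1.16 kcal/mol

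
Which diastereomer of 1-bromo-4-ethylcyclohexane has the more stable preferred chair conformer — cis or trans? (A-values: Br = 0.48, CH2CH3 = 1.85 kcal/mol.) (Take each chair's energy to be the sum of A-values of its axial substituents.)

trans

At 1,4 positions (parity opposite): cis → (a,e or e,a); trans → (e,e or a,a).
Best chair for cis: E = 0.48 kcal/mol; best chair for trans: E = 0.00 kcal/mol.
The trans isomer is lower by 0.48 kcal/mol.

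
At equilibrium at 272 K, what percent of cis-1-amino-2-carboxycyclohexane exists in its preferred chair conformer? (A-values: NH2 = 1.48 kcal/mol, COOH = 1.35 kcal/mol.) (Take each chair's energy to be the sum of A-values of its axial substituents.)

C1 and C2 have opposite parity, so for the cis isomer the two substituents are one axial and one equatorial in each chair.
Chair I (amino axial, carboxyl equatorial): E = 1.48 kcal/mol; chair II (amino equatorial, carboxyl axial): E = 1.35 kcal/mol.
ΔG = 0.13 kcal/mol between the two chairs.
K = exp(ΔG/RT) with R = 1.987×10⁻³ kcal mol⁻¹ K⁻¹ and T = 272 K gives K ≈ 1.27.
Fraction in the lower-energy chair = K/(K+1) = 56.0%.

56.0%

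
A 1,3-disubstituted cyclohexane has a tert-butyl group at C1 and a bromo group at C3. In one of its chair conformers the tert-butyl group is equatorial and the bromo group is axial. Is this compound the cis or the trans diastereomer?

trans

C1 and C3 have the same parity, so their axial bonds point in the same direction.
With same-parity carbons, two substituents on the same face are both axial or both equatorial; opposite faces give one of each.
Here the groups are equatorial/axial → opposite face → trans.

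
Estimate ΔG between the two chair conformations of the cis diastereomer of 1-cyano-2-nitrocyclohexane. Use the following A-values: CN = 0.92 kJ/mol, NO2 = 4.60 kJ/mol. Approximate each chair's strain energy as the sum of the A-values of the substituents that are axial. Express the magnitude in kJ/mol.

C1 and C2 have opposite parity, so for the cis isomer the two substituents are one axial and one equatorial in each chair.
Chair I (cyano axial, nitro equatorial): E = 0.92 kJ/mol.
Chair II (cyano equatorial, nitro axial): E = 4.60 kJ/mol.
ΔE = 4.60 − 0.92 = 3.68 kJ/mol; chair I is more stable.

3.68 kJ/mol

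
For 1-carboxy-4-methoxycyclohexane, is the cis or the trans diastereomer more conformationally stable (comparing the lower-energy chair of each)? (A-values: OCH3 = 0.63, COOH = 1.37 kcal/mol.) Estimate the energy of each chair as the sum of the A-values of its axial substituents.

trans

At 1,4 positions (parity opposite): cis → (a,e or e,a); trans → (e,e or a,a).
Best chair for cis: E = 0.63 kcal/mol; best chair for trans: E = 0.00 kcal/mol.
The trans isomer is lower by 0.63 kcal/mol.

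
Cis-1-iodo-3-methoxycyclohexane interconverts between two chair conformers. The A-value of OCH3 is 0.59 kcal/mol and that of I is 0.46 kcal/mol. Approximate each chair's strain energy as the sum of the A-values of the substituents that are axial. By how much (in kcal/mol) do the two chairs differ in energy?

C1 and C3 have the same parity, so for the cis isomer the two substituents are e,e in one chair and a,a in the other.
Chair I (methoxy axial, iodo axial): E = 1.05 kcal/mol.
Chair II (methoxy equatorial, iodo equatorial): E = 0.00 kcal/mol.
ΔE = 1.05 − 0.00 = 1.05 kcal/mol; chair II is more stable.

1.05 kcal/mol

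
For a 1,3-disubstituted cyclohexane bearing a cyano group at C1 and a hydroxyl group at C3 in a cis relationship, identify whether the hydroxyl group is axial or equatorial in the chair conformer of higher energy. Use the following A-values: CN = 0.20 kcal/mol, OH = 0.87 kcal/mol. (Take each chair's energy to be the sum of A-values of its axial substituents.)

C1 and C3 have the same parity, so for the cis isomer the two substituents are e,e in one chair and a,a in the other.
Chair I (cyano axial, hydroxyl axial): E = 1.07 kcal/mol.
Chair II (cyano equatorial, hydroxyl equatorial): E = 0.00 kcal/mol.
Chair I is the less stable (higher-energy) conformer, and in that chair the hydroxyl group is axial.

axial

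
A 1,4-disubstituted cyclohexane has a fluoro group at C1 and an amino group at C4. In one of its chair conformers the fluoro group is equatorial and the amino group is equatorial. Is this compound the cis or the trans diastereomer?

trans

C1 and C4 have opposite parity, so their axial bonds point in opposite directions.
With opposite-parity carbons, two substituents on the same face are one axial and one equatorial; opposite faces give both axial or both equatorial.
Here the groups are equatorial/equatorial → opposite face → trans.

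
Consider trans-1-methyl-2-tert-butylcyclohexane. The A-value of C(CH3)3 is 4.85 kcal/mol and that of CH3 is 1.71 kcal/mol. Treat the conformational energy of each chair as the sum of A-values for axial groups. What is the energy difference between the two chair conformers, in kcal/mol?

C1 and C2 have opposite parity, so for the trans isomer the two substituents are e,e in one chair and a,a in the other.
Chair I (tert-butyl axial, methyl axial): E = 6.56 kcal/mol.
Chair II (tert-butyl equatorial, methyl equatorial): E = 0.00 kcal/mol.
ΔE = 6.56 − 0.00 = 6.56 kcal/mol; chair II is more stable.

6.56 kcal/mol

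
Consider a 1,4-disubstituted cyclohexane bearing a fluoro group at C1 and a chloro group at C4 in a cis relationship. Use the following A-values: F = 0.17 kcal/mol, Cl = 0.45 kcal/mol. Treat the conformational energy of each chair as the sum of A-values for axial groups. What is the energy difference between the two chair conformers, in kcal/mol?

0.28 kcal/mol

C1 and C4 have opposite parity, so for the cis isomer the two substituents are one axial and one equatorial in each chair.
Chair I (fluoro axial, chloro equatorial): E = 0.17 kcal/mol.
Chair II (fluoro equatorial, chloro axial): E = 0.45 kcal/mol.
ΔE = 0.45 − 0.17 = 0.28 kcal/mol; chair I is more stable.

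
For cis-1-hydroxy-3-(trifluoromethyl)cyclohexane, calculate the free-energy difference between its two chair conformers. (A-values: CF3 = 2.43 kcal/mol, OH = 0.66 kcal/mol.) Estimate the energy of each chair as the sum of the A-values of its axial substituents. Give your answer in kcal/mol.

C1 and C3 have the same parity, so for the cis isomer the two substituents are e,e in one chair and a,a in the other.
Chair I (trifluoromethyl axial, hydroxyl axial): E = 3.09 kcal/mol.
Chair II (trifluoromethyl equatorial, hydroxyl equatorial): E = 0.00 kcal/mol.
ΔE = 3.09 − 0.00 = 3.09 kcal/mol; chair II is more stable.

3.09 kcal/mol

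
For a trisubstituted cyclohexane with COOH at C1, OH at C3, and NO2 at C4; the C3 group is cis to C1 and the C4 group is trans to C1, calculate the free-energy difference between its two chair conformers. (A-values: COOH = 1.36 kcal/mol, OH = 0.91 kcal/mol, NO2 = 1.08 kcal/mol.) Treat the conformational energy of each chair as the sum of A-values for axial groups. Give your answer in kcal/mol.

Chair I (carboxyl axial, hydroxyl axial, nitro axial): E = 3.35 kcal/mol.
Chair II (carboxyl equatorial, hydroxyl equatorial, nitro equatorial): E = 0.00 kcal/mol.
ΔE = 3.35 − 0.00 = 3.35 kcal/mol; chair II is more stable.

3.35 kcal/mol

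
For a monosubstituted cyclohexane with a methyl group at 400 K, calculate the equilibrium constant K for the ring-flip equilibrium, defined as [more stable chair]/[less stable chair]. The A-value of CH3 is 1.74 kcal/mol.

One chair has the methyl group axial (E = 1.74 kcal/mol) and the other has it equatorial (E = 0).
ΔG = 1.74 kcal/mol between the two chairs.
K = exp(ΔG/RT) with R = 1.987×10⁻³ kcal mol⁻¹ K⁻¹ and T = 400 K gives K ≈ 8.93.

K ≈ 8.93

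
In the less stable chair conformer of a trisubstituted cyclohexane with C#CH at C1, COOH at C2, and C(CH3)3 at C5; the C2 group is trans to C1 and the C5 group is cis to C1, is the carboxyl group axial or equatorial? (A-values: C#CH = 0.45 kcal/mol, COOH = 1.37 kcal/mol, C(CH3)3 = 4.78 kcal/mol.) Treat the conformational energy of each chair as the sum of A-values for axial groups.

axial

Chair I (ethynyl axial, carboxyl axial, tert-butyl axial): E = 6.60 kcal/mol.
Chair II (ethynyl equatorial, carboxyl equatorial, tert-butyl equatorial): E = 0.00 kcal/mol.
Chair I is the less stable (higher-energy) conformer, and in that chair the carboxyl group is axial.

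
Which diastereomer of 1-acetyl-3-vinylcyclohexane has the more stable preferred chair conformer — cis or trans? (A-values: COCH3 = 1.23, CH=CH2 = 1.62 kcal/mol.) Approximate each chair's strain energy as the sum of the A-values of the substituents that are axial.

At 1,3 positions (parity same): cis → (e,e or a,a); trans → (a,e or e,a).
Best chair for cis: E = 0.00 kcal/mol; best chair for trans: E = 1.23 kcal/mol.
The cis isomer is lower by 1.23 kcal/mol.

cis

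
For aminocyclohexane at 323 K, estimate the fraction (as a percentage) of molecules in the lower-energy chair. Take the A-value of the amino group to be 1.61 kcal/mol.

92.5%

One chair has the amino group axial (E = 1.61 kcal/mol) and the other has it equatorial (E = 0).
ΔG = 1.61 kcal/mol between the two chairs.
K = exp(ΔG/RT) with R = 1.987×10⁻³ kcal mol⁻¹ K⁻¹ and T = 323 K gives K ≈ 12.3.
Fraction in the lower-energy chair = K/(K+1) = 92.5%.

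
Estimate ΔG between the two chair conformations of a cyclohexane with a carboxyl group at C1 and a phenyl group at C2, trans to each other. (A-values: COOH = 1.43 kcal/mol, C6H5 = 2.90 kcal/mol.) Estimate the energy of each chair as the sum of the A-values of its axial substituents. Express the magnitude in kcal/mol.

C1 and C2 have opposite parity, so for the trans isomer the two substituents are e,e in one chair and a,a in the other.
Chair I (carboxyl axial, phenyl axial): E = 4.33 kcal/mol.
Chair II (carboxyl equatorial, phenyl equatorial): E = 0.00 kcal/mol.
ΔE = 4.33 − 0.00 = 4.33 kcal/mol; chair II is more stable.

4.33 kcal/mol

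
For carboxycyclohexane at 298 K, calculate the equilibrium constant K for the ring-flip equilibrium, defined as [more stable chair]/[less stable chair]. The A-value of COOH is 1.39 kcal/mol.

K ≈ 10.5

One chair has the carboxyl group axial (E = 1.39 kcal/mol) and the other has it equatorial (E = 0).
ΔG = 1.39 kcal/mol between the two chairs.
K = exp(ΔG/RT) with R = 1.987×10⁻³ kcal mol⁻¹ K⁻¹ and T = 298 K gives K ≈ 10.5.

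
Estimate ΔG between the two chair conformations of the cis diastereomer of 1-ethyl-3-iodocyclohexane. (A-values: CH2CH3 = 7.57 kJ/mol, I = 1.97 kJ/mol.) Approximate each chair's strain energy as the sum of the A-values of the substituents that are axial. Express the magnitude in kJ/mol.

9.54 kJ/mol

C1 and C3 have the same parity, so for the cis isomer the two substituents are e,e in one chair and a,a in the other.
Chair I (ethyl axial, iodo axial): E = 9.54 kJ/mol.
Chair II (ethyl equatorial, iodo equatorial): E = 0.00 kJ/mol.
ΔE = 9.54 − 0.00 = 9.54 kJ/mol; chair II is more stable.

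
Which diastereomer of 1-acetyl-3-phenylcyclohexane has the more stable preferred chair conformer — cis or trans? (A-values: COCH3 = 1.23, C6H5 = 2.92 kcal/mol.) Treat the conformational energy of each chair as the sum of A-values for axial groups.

cis

At 1,3 positions (parity same): cis → (e,e or a,a); trans → (a,e or e,a).
Best chair for cis: E = 0.00 kcal/mol; best chair for trans: E = 1.23 kcal/mol.
The cis isomer is lower by 1.23 kcal/mol.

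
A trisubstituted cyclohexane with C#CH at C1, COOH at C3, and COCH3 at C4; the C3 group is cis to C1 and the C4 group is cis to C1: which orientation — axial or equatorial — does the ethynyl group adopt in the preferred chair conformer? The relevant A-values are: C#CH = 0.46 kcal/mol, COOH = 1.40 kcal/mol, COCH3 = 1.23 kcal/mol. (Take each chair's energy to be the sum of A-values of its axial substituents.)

Chair I (ethynyl axial, carboxyl axial, acetyl equatorial): E = 1.86 kcal/mol.
Chair II (ethynyl equatorial, carboxyl equatorial, acetyl axial): E = 1.23 kcal/mol.
Chair II is the more stable (lower-energy) conformer, and in that chair the ethynyl group is equatorial.

equatorial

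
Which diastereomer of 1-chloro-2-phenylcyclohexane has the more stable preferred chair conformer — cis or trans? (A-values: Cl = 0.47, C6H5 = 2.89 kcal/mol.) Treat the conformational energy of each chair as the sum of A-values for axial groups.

trans

At 1,2 positions (parity opposite): cis → (a,e or e,a); trans → (e,e or a,a).
Best chair for cis: E = 0.47 kcal/mol; best chair for trans: E = 0.00 kcal/mol.
The trans isomer is lower by 0.47 kcal/mol.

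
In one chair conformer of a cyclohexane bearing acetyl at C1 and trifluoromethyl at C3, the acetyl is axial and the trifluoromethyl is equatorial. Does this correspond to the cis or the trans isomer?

trans

C1 and C3 have the same parity, so their axial bonds point in the same direction.
With same-parity carbons, two substituents on the same face are both axial or both equatorial; opposite faces give one of each.
Here the groups are axial/equatorial → opposite face → trans.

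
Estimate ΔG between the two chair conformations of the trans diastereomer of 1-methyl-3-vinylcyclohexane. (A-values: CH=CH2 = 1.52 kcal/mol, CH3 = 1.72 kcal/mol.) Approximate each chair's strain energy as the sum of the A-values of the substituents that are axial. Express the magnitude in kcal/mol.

0.20 kcal/mol

C1 and C3 have the same parity, so for the trans isomer the two substituents are one axial and one equatorial in each chair.
Chair I (vinyl axial, methyl equatorial): E = 1.52 kcal/mol.
Chair II (vinyl equatorial, methyl axial): E = 1.72 kcal/mol.
ΔE = 1.72 − 1.52 = 0.20 kcal/mol; chair I is more stable.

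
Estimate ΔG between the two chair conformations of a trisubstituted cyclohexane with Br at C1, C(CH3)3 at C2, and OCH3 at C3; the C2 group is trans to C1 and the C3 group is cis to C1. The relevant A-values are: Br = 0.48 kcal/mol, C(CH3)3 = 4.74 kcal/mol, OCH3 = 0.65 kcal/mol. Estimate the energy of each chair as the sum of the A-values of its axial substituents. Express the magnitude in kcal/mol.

5.87 kcal/mol

Chair I (bromo axial, tert-butyl axial, methoxy axial): E = 5.87 kcal/mol.
Chair II (bromo equatorial, tert-butyl equatorial, methoxy equatorial): E = 0.00 kcal/mol.
ΔE = 5.87 − 0.00 = 5.87 kcal/mol; chair II is more stable.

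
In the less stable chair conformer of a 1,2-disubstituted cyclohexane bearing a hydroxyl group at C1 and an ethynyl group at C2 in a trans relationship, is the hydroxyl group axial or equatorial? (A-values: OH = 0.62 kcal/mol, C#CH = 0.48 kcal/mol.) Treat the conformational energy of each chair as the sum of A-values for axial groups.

axial

C1 and C2 have opposite parity, so for the trans isomer the two substituents are e,e in one chair and a,a in the other.
Chair I (hydroxyl axial, ethynyl axial): E = 1.10 kcal/mol.
Chair II (hydroxyl equatorial, ethynyl equatorial): E = 0.00 kcal/mol.
Chair I is the less stable (higher-energy) conformer, and in that chair the hydroxyl group is axial.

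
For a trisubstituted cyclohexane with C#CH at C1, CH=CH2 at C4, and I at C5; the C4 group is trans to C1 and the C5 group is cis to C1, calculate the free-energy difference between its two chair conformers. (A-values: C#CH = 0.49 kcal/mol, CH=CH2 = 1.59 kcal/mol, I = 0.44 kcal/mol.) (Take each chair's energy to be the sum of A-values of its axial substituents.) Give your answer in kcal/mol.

2.52 kcal/mol

Chair I (ethynyl axial, vinyl axial, iodo axial): E = 2.52 kcal/mol.
Chair II (ethynyl equatorial, vinyl equatorial, iodo equatorial): E = 0.00 kcal/mol.
ΔE = 2.52 − 0.00 = 2.52 kcal/mol; chair II is more stable.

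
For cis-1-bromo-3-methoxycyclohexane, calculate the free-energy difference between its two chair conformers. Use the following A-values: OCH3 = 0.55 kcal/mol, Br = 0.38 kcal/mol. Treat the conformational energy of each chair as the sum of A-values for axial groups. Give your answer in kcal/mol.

0.93 kcal/mol

C1 and C3 have the same parity, so for the cis isomer the two substituents are e,e in one chair and a,a in the other.
Chair I (methoxy axial, bromo axial): E = 0.93 kcal/mol.
Chair II (methoxy equatorial, bromo equatorial): E = 0.00 kcal/mol.
ΔE = 0.93 − 0.00 = 0.93 kcal/mol; chair II is more stable.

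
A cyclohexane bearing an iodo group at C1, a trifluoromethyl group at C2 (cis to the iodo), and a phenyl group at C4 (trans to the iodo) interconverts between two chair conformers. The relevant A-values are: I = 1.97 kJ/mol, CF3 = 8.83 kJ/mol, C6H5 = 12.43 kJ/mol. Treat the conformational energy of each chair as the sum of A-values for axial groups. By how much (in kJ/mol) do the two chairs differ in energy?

Chair I (iodo axial, trifluoromethyl equatorial, phenyl axial): E = 14.40 kJ/mol.
Chair II (iodo equatorial, trifluoromethyl axial, phenyl equatorial): E = 8.83 kJ/mol.
ΔE = 14.40 − 8.83 = 5.57 kJ/mol; chair II is more stable.

5.57 kJ/mol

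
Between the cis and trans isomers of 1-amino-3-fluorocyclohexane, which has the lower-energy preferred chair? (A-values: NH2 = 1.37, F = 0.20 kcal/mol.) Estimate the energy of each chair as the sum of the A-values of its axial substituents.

At 1,3 positions (parity same): cis → (e,e or a,a); trans → (a,e or e,a).
Best chair for cis: E = 0.00 kcal/mol; best chair for trans: E = 0.20 kcal/mol.
The cis isomer is lower by 0.20 kcal/mol.

cis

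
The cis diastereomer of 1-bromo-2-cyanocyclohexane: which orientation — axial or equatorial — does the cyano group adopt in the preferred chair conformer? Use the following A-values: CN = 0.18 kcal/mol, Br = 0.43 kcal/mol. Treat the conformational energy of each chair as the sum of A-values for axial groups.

axial

C1 and C2 have opposite parity, so for the cis isomer the two substituents are one axial and one equatorial in each chair.
Chair I (cyano axial, bromo equatorial): E = 0.18 kcal/mol.
Chair II (cyano equatorial, bromo axial): E = 0.43 kcal/mol.
Chair I is the more stable (lower-energy) conformer, and in that chair the cyano group is axial.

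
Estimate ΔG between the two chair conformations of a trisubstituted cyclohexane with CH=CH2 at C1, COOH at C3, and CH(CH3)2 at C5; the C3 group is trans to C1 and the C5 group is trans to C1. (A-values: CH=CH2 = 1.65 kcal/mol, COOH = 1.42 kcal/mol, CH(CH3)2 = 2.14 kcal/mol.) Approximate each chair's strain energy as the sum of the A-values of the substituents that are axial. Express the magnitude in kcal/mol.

1.91 kcal/mol

Chair I (vinyl axial, carboxyl equatorial, isopropyl equatorial): E = 1.65 kcal/mol.
Chair II (vinyl equatorial, carboxyl axial, isopropyl axial): E = 3.56 kcal/mol.
ΔE = 3.56 − 1.65 = 1.91 kcal/mol; chair I is more stable.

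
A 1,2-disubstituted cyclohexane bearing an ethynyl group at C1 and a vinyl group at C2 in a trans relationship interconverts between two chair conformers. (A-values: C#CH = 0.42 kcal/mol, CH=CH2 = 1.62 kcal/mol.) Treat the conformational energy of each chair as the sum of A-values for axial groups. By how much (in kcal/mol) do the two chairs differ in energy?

C1 and C2 have opposite parity, so for the trans isomer the two substituents are e,e in one chair and a,a in the other.
Chair I (ethynyl axial, vinyl axial): E = 2.04 kcal/mol.
Chair II (ethynyl equatorial, vinyl equatorial): E = 0.00 kcal/mol.
ΔE = 2.04 − 0.00 = 2.04 kcal/mol; chair II is more stable.

2.04 kcal/mol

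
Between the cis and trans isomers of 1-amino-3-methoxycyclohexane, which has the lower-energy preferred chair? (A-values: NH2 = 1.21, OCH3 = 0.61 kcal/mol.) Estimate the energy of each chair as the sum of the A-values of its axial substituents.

At 1,3 positions (parity same): cis → (e,e or a,a); trans → (a,e or e,a).
Best chair for cis: E = 0.00 kcal/mol; best chair for trans: E = 0.61 kcal/mol.
The cis isomer is lower by 0.61 kcal/mol.

cis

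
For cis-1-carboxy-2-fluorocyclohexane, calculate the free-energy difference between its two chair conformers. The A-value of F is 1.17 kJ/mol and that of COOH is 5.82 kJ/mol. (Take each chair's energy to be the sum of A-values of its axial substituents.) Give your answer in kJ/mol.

C1 and C2 have opposite parity, so for the cis isomer the two substituents are one axial and one equatorial in each chair.
Chair I (fluoro axial, carboxyl equatorial): E = 1.17 kJ/mol.
Chair II (fluoro equatorial, carboxyl axial): E = 5.82 kJ/mol.
ΔE = 5.82 − 1.17 = 4.65 kJ/mol; chair I is more stable.

4.65 kJ/mol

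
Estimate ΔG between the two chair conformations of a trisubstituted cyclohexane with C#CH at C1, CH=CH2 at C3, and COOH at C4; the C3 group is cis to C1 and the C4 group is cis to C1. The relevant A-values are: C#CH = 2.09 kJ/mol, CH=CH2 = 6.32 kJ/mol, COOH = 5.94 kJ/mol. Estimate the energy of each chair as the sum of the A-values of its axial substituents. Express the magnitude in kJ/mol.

2.47 kJ/mol

Chair I (ethynyl axial, vinyl axial, carboxyl equatorial): E = 8.41 kJ/mol.
Chair II (ethynyl equatorial, vinyl equatorial, carboxyl axial): E = 5.94 kJ/mol.
ΔE = 8.41 − 5.94 = 2.47 kJ/mol; chair II is more stable.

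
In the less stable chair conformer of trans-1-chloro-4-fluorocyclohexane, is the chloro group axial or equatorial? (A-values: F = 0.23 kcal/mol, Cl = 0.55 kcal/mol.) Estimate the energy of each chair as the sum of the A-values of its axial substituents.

C1 and C4 have opposite parity, so for the trans isomer the two substituents are e,e in one chair and a,a in the other.
Chair I (fluoro axial, chloro axial): E = 0.78 kcal/mol.
Chair II (fluoro equatorial, chloro equatorial): E = 0.00 kcal/mol.
Chair I is the less stable (higher-energy) conformer, and in that chair the chloro group is axial.

axial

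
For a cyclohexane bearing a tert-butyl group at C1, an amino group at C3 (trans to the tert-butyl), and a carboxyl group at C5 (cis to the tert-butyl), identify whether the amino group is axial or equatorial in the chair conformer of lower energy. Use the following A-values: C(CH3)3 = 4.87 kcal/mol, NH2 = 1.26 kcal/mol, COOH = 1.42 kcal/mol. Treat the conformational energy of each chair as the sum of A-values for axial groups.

Chair I (tert-butyl axial, amino equatorial, carboxyl axial): E = 6.29 kcal/mol.
Chair II (tert-butyl equatorial, amino axial, carboxyl equatorial): E = 1.26 kcal/mol.
Chair II is the more stable (lower-energy) conformer, and in that chair the amino group is axial.

axial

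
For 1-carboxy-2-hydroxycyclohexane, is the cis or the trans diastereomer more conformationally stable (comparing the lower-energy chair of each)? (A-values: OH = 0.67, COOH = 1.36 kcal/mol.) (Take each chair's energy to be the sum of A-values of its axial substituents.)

trans

At 1,2 positions (parity opposite): cis → (a,e or e,a); trans → (e,e or a,a).
Best chair for cis: E = 0.67 kcal/mol; best chair for trans: E = 0.00 kcal/mol.
The trans isomer is lower by 0.67 kcal/mol.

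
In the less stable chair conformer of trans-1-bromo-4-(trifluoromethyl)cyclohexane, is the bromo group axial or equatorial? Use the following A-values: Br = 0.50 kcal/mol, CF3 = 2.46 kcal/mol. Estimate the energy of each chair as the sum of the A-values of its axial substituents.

C1 and C4 have opposite parity, so for the trans isomer the two substituents are e,e in one chair and a,a in the other.
Chair I (bromo axial, trifluoromethyl axial): E = 2.96 kcal/mol.
Chair II (bromo equatorial, trifluoromethyl equatorial): E = 0.00 kcal/mol.
Chair I is the less stable (higher-energy) conformer, and in that chair the bromo group is axial.

axial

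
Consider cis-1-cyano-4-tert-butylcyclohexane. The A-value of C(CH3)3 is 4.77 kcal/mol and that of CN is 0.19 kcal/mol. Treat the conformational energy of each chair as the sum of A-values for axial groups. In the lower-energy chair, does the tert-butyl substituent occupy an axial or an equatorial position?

C1 and C4 have opposite parity, so for the cis isomer the two substituents are one axial and one equatorial in each chair.
Chair I (tert-butyl axial, cyano equatorial): E = 4.77 kcal/mol.
Chair II (tert-butyl equatorial, cyano axial): E = 0.19 kcal/mol.
Chair II is the more stable (lower-energy) conformer, and in that chair the tert-butyl group is equatorial.

equatorial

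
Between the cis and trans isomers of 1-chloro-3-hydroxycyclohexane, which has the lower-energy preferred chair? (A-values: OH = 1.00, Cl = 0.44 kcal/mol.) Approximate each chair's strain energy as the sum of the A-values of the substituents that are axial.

At 1,3 positions (parity same): cis → (e,e or a,a); trans → (a,e or e,a).
Best chair for cis: E = 0.00 kcal/mol; best chair for trans: E = 0.44 kcal/mol.
The cis isomer is lower by 0.44 kcal/mol.

cis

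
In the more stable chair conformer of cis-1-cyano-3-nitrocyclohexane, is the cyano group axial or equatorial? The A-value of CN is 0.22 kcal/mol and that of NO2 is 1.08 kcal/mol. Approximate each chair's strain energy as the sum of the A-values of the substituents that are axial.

C1 and C3 have the same parity, so for the cis isomer the two substituents are e,e in one chair and a,a in the other.
Chair I (cyano axial, nitro axial): E = 1.30 kcal/mol.
Chair II (cyano equatorial, nitro equatorial): E = 0.00 kcal/mol.
Chair II is the more stable (lower-energy) conformer, and in that chair the cyano group is equatorial.

equatorial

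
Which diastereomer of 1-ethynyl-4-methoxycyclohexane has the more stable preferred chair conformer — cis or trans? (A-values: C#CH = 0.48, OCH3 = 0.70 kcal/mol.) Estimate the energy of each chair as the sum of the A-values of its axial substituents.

trans

At 1,4 positions (parity opposite): cis → (a,e or e,a); trans → (e,e or a,a).
Best chair for cis: E = 0.48 kcal/mol; best chair for trans: E = 0.00 kcal/mol.
The trans isomer is lower by 0.48 kcal/mol.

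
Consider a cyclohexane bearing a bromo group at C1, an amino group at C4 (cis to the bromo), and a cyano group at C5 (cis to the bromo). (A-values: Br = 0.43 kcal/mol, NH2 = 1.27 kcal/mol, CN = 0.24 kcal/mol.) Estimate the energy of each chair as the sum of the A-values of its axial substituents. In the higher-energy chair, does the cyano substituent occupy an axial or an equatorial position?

equatorial

Chair I (bromo axial, amino equatorial, cyano axial): E = 0.67 kcal/mol.
Chair II (bromo equatorial, amino axial, cyano equatorial): E = 1.27 kcal/mol.
Chair II is the less stable (higher-energy) conformer, and in that chair the cyano group is equatorial.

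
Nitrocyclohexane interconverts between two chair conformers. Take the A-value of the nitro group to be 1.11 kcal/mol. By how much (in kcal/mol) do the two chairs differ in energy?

A monosubstituted cyclohexane has one chair with the nitro group axial (E = A = 1.11 kcal/mol) and one with it equatorial (E = 0).
ΔE = 1.11 − 0 = 1.11 kcal/mol.

1.11 kcal/mol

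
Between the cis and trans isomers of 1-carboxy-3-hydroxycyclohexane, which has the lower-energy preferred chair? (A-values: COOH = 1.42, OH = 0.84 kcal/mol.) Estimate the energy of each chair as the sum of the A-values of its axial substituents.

At 1,3 positions (parity same): cis → (e,e or a,a); trans → (a,e or e,a).
Best chair for cis: E = 0.00 kcal/mol; best chair for trans: E = 0.84 kcal/mol.
The cis isomer is lower by 0.84 kcal/mol.

cis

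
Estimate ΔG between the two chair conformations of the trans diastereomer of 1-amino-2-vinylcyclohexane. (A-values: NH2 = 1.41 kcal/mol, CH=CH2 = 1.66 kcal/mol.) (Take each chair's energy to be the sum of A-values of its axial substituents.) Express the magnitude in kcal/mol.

C1 and C2 have opposite parity, so for the trans isomer the two substituents are e,e in one chair and a,a in the other.
Chair I (amino axial, vinyl axial): E = 3.07 kcal/mol.
Chair II (amino equatorial, vinyl equatorial): E = 0.00 kcal/mol.
ΔE = 3.07 − 0.00 = 3.07 kcal/mol; chair II is more stable.

3.07 kcal/mol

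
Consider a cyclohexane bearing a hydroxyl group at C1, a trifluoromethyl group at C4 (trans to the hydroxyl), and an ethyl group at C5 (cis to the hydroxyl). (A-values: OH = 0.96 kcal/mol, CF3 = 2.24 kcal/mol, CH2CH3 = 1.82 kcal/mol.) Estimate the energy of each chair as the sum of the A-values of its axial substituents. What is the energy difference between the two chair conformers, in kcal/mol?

5.02 kcal/mol

Chair I (hydroxyl axial, trifluoromethyl axial, ethyl axial): E = 5.02 kcal/mol.
Chair II (hydroxyl equatorial, trifluoromethyl equatorial, ethyl equatorial): E = 0.00 kcal/mol.
ΔE = 5.02 − 0.00 = 5.02 kcal/mol; chair II is more stable.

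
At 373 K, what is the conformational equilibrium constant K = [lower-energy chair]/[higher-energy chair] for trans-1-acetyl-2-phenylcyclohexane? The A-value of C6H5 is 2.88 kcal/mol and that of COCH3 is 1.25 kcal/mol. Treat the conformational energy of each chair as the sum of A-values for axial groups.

K ≈ 263

C1 and C2 have opposite parity, so for the trans isomer the two substituents are e,e in one chair and a,a in the other.
Chair I (phenyl axial, acetyl axial): E = 4.13 kcal/mol; chair II (phenyl equatorial, acetyl equatorial): E = 0.00 kcal/mol.
ΔG = 4.13 kcal/mol between the two chairs.
K = exp(ΔG/RT) with R = 1.987×10⁻³ kcal mol⁻¹ K⁻¹ and T = 373 K gives K ≈ 263.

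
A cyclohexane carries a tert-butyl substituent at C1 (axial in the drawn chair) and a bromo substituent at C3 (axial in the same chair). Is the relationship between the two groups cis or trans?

C1 and C3 have the same parity, so their axial bonds point in the same direction.
With same-parity carbons, two substituents on the same face are both axial or both equatorial; opposite faces give one of each.
Here the groups are axial/axial → same face → cis.

cis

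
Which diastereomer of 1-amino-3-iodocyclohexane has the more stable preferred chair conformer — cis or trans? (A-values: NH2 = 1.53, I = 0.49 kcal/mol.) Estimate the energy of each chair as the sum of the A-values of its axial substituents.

cis

At 1,3 positions (parity same): cis → (e,e or a,a); trans → (a,e or e,a).
Best chair for cis: E = 0.00 kcal/mol; best chair for trans: E = 0.49 kcal/mol.
The cis isomer is lower by 0.49 kcal/mol.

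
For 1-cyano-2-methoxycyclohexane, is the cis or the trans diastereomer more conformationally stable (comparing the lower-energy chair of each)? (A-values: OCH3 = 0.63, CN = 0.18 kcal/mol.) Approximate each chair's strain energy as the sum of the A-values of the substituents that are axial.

At 1,2 positions (parity opposite): cis → (a,e or e,a); trans → (e,e or a,a).
Best chair for cis: E = 0.18 kcal/mol; best chair for trans: E = 0.00 kcal/mol.
The trans isomer is lower by 0.18 kcal/mol.

trans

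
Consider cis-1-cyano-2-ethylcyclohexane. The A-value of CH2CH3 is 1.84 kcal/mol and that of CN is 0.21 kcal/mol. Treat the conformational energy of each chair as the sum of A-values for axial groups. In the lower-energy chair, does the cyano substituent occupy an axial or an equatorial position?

C1 and C2 have opposite parity, so for the cis isomer the two substituents are one axial and one equatorial in each chair.
Chair I (ethyl axial, cyano equatorial): E = 1.84 kcal/mol.
Chair II (ethyl equatorial, cyano axial): E = 0.21 kcal/mol.
Chair II is the more stable (lower-energy) conformer, and in that chair the cyano group is axial.

axial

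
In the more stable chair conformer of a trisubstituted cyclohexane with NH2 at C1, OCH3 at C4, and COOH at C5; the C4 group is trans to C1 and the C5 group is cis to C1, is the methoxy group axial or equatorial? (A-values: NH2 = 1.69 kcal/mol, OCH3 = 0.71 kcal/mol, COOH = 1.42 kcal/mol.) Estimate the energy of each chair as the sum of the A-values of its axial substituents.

Chair I (amino axial, methoxy axial, carboxyl axial): E = 3.82 kcal/mol.
Chair II (amino equatorial, methoxy equatorial, carboxyl equatorial): E = 0.00 kcal/mol.
Chair II is the more stable (lower-energy) conformer, and in that chair the methoxy group is equatorial.

equatorial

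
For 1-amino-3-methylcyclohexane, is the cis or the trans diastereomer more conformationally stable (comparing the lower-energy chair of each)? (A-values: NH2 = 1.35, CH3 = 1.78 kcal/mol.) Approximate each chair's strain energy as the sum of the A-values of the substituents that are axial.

cis

At 1,3 positions (parity same): cis → (e,e or a,a); trans → (a,e or e,a).
Best chair for cis: E = 0.00 kcal/mol; best chair for trans: E = 1.35 kcal/mol.
The cis isomer is lower by 1.35 kcal/mol.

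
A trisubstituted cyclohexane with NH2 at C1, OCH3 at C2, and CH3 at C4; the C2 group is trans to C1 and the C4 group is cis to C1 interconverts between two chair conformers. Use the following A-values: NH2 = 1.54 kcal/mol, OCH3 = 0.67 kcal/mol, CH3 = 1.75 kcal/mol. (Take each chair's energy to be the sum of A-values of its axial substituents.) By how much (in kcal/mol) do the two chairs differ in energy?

Chair I (amino axial, methoxy axial, methyl equatorial): E = 2.21 kcal/mol.
Chair II (amino equatorial, methoxy equatorial, methyl axial): E = 1.75 kcal/mol.
ΔE = 2.21 − 1.75 = 0.46 kcal/mol; chair II is more stable.

0.46 kcal/mol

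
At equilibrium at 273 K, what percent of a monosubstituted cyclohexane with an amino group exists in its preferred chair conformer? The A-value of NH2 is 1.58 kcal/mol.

One chair has the amino group axial (E = 1.58 kcal/mol) and the other has it equatorial (E = 0).
ΔG = 1.58 kcal/mol between the two chairs.
K = exp(ΔG/RT) with R = 1.987×10⁻³ kcal mol⁻¹ K⁻¹ and T = 273 K gives K ≈ 18.4.
Fraction in the lower-energy chair = K/(K+1) = 94.8%.

94.8%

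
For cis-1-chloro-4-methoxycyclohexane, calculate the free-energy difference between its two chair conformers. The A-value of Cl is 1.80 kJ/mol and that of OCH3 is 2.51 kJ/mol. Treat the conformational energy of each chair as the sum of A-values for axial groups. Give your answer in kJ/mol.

C1 and C4 have opposite parity, so for the cis isomer the two substituents are one axial and one equatorial in each chair.
Chair I (chloro axial, methoxy equatorial): E = 1.80 kJ/mol.
Chair II (chloro equatorial, methoxy axial): E = 2.51 kJ/mol.
ΔE = 2.51 − 1.80 = 0.71 kJ/mol; chair I is more stable.

0.71 kJ/mol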